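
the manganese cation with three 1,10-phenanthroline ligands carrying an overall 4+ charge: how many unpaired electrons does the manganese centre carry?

3

Ligand charges: 1,10-phenanthroline is neutral. With an overall charge of +4 the manganese centre must be in the +4 oxidation state.
Mn sits in group 7, so the d-electron count is 7 − 4 = 3.
Counting donor atoms: 3×1,10-phenanthroline (bidentate) → 6 donors. Coordination number = 6.
In an octahedral field the d³ configuration is t₂g³e_g⁰ (only one arrangement possible), giving 3 unpaired electrons.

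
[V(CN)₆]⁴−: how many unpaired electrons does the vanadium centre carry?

3 unpaired electrons

Summing ligand charges against the −4 overall charge gives an oxidation state of +2 for vanadium.
V sits in group 5, so the d-electron count is 5 − 2 = 3.
In an octahedral field the d³ configuration is t₂g³e_g⁰ (only one arrangement possible), giving 3 unpaired electrons.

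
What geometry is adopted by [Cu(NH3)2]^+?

linear

Summing ligand charges against the +1 overall charge gives an oxidation state of +1 for copper.
Group 11 minus oxidation state 1 gives a d¹⁰ configuration.
With 2 monodentate ligands the coordination number is 2.
A d¹⁰ ion with only two ligands adopts a linear arrangement (sp hybridisation; no CFSE preference).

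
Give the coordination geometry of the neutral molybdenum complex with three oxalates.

Ligand charges: each oxalate is −2. With an overall charge of 0 the molybdenum centre must be in the +6 oxidation state.
Group 6 minus oxidation state 6 gives a d⁰ configuration.
Counting donor atoms: 3×oxalate (bidentate) → 6 donors. Coordination number = 6.
Six donors around a single metal centre give an octahedral coordination sphere.

octahedral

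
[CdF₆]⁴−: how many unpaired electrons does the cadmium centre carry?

0

Summing ligand charges against the −4 overall charge gives an oxidation state of +2 for cadmium.
Cd sits in group 12, so the d-electron count is 12 − 2 = 10.
In an octahedral field the d¹⁰ configuration is t₂g⁶e_g⁴, giving 0 unpaired electrons.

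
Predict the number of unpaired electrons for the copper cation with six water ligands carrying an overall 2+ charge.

Summing ligand charges against the +2 overall charge gives an oxidation state of +2 for copper.
Group 11 minus oxidation state 2 gives a d⁹ configuration.
In an octahedral field the d⁹ configuration is t₂g⁶e_g³ (only one arrangement possible), giving 1 unpaired electron.

1 unpaired electron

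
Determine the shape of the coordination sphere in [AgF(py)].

linear

Summing ligand charges against the 0 overall charge gives an oxidation state of +1 for silver.
Silver is a group-11 element; Ag(I) is therefore d¹⁰.
Coordination number: 2.
A d¹⁰ ion with only two ligands adopts a linear arrangement (sp hybridisation; no CFSE preference).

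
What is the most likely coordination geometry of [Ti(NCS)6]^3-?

Summing ligand charges against the −3 overall charge gives an oxidation state of +3 for titanium.
Titanium is a group-4 element; Ti(III) is therefore d¹.
Coordination number: 6.
Six donors around a single metal centre give an octahedral coordination sphere.

octahedral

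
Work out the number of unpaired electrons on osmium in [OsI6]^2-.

Each iodide is −1; balancing the −2 overall charge requires Os(IV).
Osmium is a group-8 element; Os(IV) is therefore d⁴.
The spin state decides the count: a 5d ion has a large Δₒ and is invariably low-spin.
An octahedral low-spin d⁴ ion is t₂g⁴e_g⁰, giving 2 unpaired electrons.

2 unpaired electrons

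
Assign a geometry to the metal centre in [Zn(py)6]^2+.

octahedral

Ligand charges: pyridine is neutral. With an overall charge of +2 the zinc centre must be in the +2 oxidation state.
Zinc is a group-12 element; Zn(II) is therefore d¹⁰.
Coordination number: 6.
Six donors around a single metal centre give an octahedral coordination sphere.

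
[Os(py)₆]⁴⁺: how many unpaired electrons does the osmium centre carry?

Summing ligand charges against the +4 overall charge gives an oxidation state of +4 for osmium.
Os sits in group 8, so the d-electron count is 8 − 4 = 4.
The spin state decides the count: a 5d ion has a large Δₒ and is invariably low-spin.
An octahedral low-spin d⁴ ion is t₂g⁴e_g⁰, giving 2 unpaired electrons.

2 unpaired electrons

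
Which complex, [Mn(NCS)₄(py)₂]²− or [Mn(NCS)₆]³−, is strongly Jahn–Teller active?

[Mn(NCS)₆]³−

[Mn(NCS)₄(py)₂]²−: Each isothiocyanate is −1; pyridine is neutral; balancing the −2 overall charge requires Mn(II). Group 7 minus oxidation state 2 gives a d⁵ configuration. Isothiocyanate is a weak-field ligand for a first-row metal, so the complex is high-spin. The d⁵ configuration leaves the e_g set evenly filled (or empty) — no strong Jahn–Teller driving force.
[Mn(NCS)₆]³−: Ligand charges: each isothiocyanate is −1. With an overall charge of −3 the manganese centre must be in the +3 oxidation state. Group 7 minus oxidation state 3 gives a d⁴ configuration. Isothiocyanate is a weak-field ligand for a first-row metal, so the complex is high-spin. The t₂g³e_g¹ (high-spin) configuration has an unevenly filled e_g set; the Jahn–Teller theorem predicts a tetragonal distortion (typically axial elongation) to lift the degeneracy.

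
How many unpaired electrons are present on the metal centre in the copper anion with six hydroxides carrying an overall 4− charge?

1

Summing ligand charges against the −4 overall charge gives an oxidation state of +2 for copper.
Copper is a group-11 element; Cu(II) is therefore d⁹.
In an octahedral field the d⁹ configuration is t₂g⁶e_g³ (only one arrangement possible), giving 1 unpaired electron.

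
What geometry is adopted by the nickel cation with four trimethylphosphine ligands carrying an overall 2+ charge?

square planar

Trimethylphosphine is neutral; balancing the +2 overall charge requires Ni(II).
Group 10 minus oxidation state 2 gives a d⁸ configuration.
Coordination number: 4.
Trimethylphosphine is a strong-field ligand (high in the spectrochemical series).
A 3d d⁸ ion with strong-field ligands gains enough CFSE to favour square planar over tetrahedral.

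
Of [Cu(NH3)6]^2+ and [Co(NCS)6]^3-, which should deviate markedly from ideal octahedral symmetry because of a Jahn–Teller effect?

[Cu(NH3)6]^2+

[Cu(NH3)6]^2+: Ligand charges: ammonia is neutral. With an overall charge of +2 the copper centre must be in the +2 oxidation state. Copper is a group-11 element; Cu(II) is therefore d⁹. The t₂g⁶e_g³ configuration has an unevenly filled e_g set; the Jahn–Teller theorem predicts a tetragonal distortion (typically axial elongation) to lift the degeneracy.
[Co(NCS)6]^3-: Ligand charges: each isothiocyanate is −1. With an overall charge of −3 the cobalt centre must be in the +3 oxidation state. Group 9 minus oxidation state 3 gives a d⁶ configuration. Co(III) has an exceptionally large octahedral splitting and is low-spin with essentially every ligand except fluoride. The d⁶ configuration leaves the e_g set evenly filled (or empty) — no strong Jahn–Teller driving force.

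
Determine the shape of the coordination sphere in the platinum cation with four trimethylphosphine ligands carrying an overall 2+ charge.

square planar

Trimethylphosphine is neutral; balancing the +2 overall charge requires Pt(II).
Group 10 minus oxidation state 2 gives a d⁸ configuration.
Coordination number: 4.
A 5d d⁸ ion has a large crystal-field splitting; square planar leaves the high-energy d_{x²−y²} orbital empty and maximises CFSE.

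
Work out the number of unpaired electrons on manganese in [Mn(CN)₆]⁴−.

Each cyanide is −1; balancing the −4 overall charge requires Mn(II).
Manganese is a group-7 element; Mn(II) is therefore d⁵.
The spin state decides the count: Cyanide is a strong-field ligand (high in the spectrochemical series) for a first-row metal, so the complex is low-spin.
An octahedral low-spin d⁵ ion is t₂g⁵e_g⁰, giving 1 unpaired electron.

1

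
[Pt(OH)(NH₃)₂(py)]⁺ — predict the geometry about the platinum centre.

square planar

Ligand charges: each hydroxide is −1; ammonia is neutral; pyridine is neutral. With an overall charge of +1 the platinum centre must be in the +2 oxidation state.
Pt sits in group 10, so the d-electron count is 10 − 2 = 8.
Coordination number: 4.
A 5d d⁸ ion has a large crystal-field splitting; square planar leaves the high-energy d_{x²−y²} orbital empty and maximises CFSE.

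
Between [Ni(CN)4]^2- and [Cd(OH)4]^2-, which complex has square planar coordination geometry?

For [Ni(CN)4]^2-: Ligand charges: each cyanide is −1. With an overall charge of −2 the nickel centre must be in the +2 oxidation state. Ni sits in group 10, so the d-electron count is 10 − 2 = 8. Cyanide is a strong-field ligand (high in the spectrochemical series). A 3d d⁸ ion with strong-field ligands gains enough CFSE to favour square planar over tetrahedral. → square planar.
For [Cd(OH)4]^2-: Ligand charges: each hydroxide is −1. With an overall charge of −2 the cadmium centre must be in the +2 oxidation state. Cadmium is a group-12 element; Cd(II) is therefore d¹⁰. A d¹⁰ ion has no crystal-field stabilisation preference between square planar and tetrahedral, so four ligands adopt the sterically favoured tetrahedral geometry. → tetrahedral.

[Ni(CN)4]^2-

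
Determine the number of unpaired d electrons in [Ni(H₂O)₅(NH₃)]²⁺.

2 unpaired electrons

Summing ligand charges against the +2 overall charge gives an oxidation state of +2 for nickel.
Group 10 minus oxidation state 2 gives a d⁸ configuration.
In an octahedral field the d⁸ configuration is t₂g⁶e_g² (only one arrangement possible), giving 2 unpaired electrons.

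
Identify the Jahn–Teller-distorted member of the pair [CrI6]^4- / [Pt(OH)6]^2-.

[CrI6]^4-

[CrI6]^4-: Ligand charges: each iodide is −1. With an overall charge of −4 the chromium centre must be in the +2 oxidation state. Group 6 minus oxidation state 2 gives a d⁴ configuration. Iodide is a weak-field ligand for a first-row metal, so the complex is high-spin. The t₂g³e_g¹ (high-spin) configuration has an unevenly filled e_g set; the Jahn–Teller theorem predicts a tetragonal distortion (typically axial elongation) to lift the degeneracy.
[Pt(OH)6]^2-: Each hydroxide is −1; balancing the −2 overall charge requires Pt(IV). Group 10 minus oxidation state 4 gives a d⁶ configuration. A 5d ion has a large Δₒ and is invariably low-spin. The d⁶ configuration leaves the e_g set evenly filled (or empty) — no strong Jahn–Teller driving force.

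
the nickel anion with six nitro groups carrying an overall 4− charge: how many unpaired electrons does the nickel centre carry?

2 unpaired electrons

Summing ligand charges against the −4 overall charge gives an oxidation state of +2 for nickel.
Group 10 minus oxidation state 2 gives a d⁸ configuration.
In an octahedral field the d⁸ configuration is t₂g⁶e_g² (only one arrangement possible), giving 2 unpaired electrons.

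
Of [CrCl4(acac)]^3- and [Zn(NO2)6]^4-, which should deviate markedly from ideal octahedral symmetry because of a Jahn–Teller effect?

[CrCl4(acac)]^3-

[CrCl4(acac)]^3-: Summing ligand charges against the −3 overall charge gives an oxidation state of +2 for chromium. Chromium is a group-6 element; Cr(II) is therefore d⁴. Acetylacetonate and chloride are weak-field ligands for a first-row metal, so the complex is high-spin. The t₂g³e_g¹ (high-spin) configuration has an unevenly filled e_g set; the Jahn–Teller theorem predicts a tetragonal distortion (typically axial elongation) to lift the degeneracy.
[Zn(NO2)6]^4-: Summing ligand charges against the −4 overall charge gives an oxidation state of +2 for zinc. Zinc is a group-12 element; Zn(II) is therefore d¹⁰. The d¹⁰ configuration leaves the e_g set evenly filled (or empty) — no strong Jahn–Teller driving force.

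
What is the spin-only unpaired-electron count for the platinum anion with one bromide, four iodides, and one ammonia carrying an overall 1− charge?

Summing ligand charges against the −1 overall charge gives an oxidation state of +4 for platinum.
Pt sits in group 10, so the d-electron count is 10 − 4 = 6.
The spin state decides the count: a 5d ion has a large Δₒ and is invariably low-spin.
An octahedral low-spin d⁶ ion is t₂g⁶e_g⁰, giving 0 unpaired electrons.

0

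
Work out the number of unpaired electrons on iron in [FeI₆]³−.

5 unpaired electrons

Each iodide is −1; balancing the −3 overall charge requires Fe(III).
Group 8 minus oxidation state 3 gives a d⁵ configuration.
The spin state decides the count: Iodide is a weak-field ligand for a first-row metal, so the complex is high-spin.
An octahedral high-spin d⁵ ion is t₂g³e_g², giving 5 unpaired electrons.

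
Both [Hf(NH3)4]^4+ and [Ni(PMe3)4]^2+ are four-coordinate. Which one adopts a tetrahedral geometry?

For [Hf(NH3)4]^4+: Summing ligand charges against the +4 overall charge gives an oxidation state of +4 for hafnium. Group 4 minus oxidation state 4 gives a d⁰ configuration. A d⁰ ion has no crystal-field stabilisation preference between square planar and tetrahedral, so four ligands adopt the sterically favoured tetrahedral geometry. → tetrahedral.
For [Ni(PMe3)4]^2+: Summing ligand charges against the +2 overall charge gives an oxidation state of +2 for nickel. Ni sits in group 10, so the d-electron count is 10 − 2 = 8. Trimethylphosphine is a strong-field ligand (high in the spectrochemical series). A 3d d⁸ ion with strong-field ligands gains enough CFSE to favour square planar over tetrahedral. → square planar.

[Hf(NH3)4]^4+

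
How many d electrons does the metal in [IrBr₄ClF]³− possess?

d⁶

Summing ligand charges against the −3 overall charge gives an oxidation state of +3 for iridium.
Group 9 minus oxidation state 3 gives a d⁶ configuration.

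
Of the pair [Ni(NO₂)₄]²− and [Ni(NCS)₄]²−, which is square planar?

For [Ni(NO₂)₄]²−: Each nitro (N-bound nitrite) is −1; balancing the −2 overall charge requires Ni(II). Group 10 minus oxidation state 2 gives a d⁸ configuration. Nitro (N-bound nitrite) is a strong-field ligand (high in the spectrochemical series). A 3d d⁸ ion with strong-field ligands gains enough CFSE to favour square planar over tetrahedral. → square planar.
For [Ni(NCS)₄]²−: Each isothiocyanate is −1; balancing the −2 overall charge requires Ni(II). Ni sits in group 10, so the d-electron count is 10 − 2 = 8. Isothiocyanate is a weak-field ligand. With weak-field ligands the CFSE gain from square planar is small, so a 3d d⁸ ion takes the sterically preferred tetrahedral geometry. → tetrahedral.

[Ni(NO₂)₄]²−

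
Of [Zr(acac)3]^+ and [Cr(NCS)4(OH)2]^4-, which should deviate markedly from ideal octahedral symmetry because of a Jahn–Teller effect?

[Cr(NCS)4(OH)2]^4-

[Zr(acac)3]^+: Ligand charges: each acetylacetonate is −1. With an overall charge of +1 the zirconium centre must be in the +4 oxidation state. Group 4 minus oxidation state 4 gives a d⁰ configuration. The d⁰ configuration leaves the e_g set evenly filled (or empty) — no strong Jahn–Teller driving force.
[Cr(NCS)4(OH)2]^4-: Summing ligand charges against the −4 overall charge gives an oxidation state of +2 for chromium. Cr sits in group 6, so the d-electron count is 6 − 2 = 4. Hydroxide and isothiocyanate are weak-field ligands for a first-row metal, so the complex is high-spin. The t₂g³e_g¹ (high-spin) configuration has an unevenly filled e_g set; the Jahn–Teller theorem predicts a tetragonal distortion (typically axial elongation) to lift the degeneracy.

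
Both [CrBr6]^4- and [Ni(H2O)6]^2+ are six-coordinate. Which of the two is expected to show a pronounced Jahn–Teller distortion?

[CrBr6]^4-: Ligand charges: each bromide is −1. With an overall charge of −4 the chromium centre must be in the +2 oxidation state. Chromium is a group-6 element; Cr(II) is therefore d⁴. Bromide is a weak-field ligand for a first-row metal, so the complex is high-spin. The t₂g³e_g¹ (high-spin) configuration has an unevenly filled e_g set; the Jahn–Teller theorem predicts a tetragonal distortion (typically axial elongation) to lift the degeneracy.
[Ni(H2O)6]^2+: Water is neutral; balancing the +2 overall charge requires Ni(II). Group 10 minus oxidation state 2 gives a d⁸ configuration. The d⁸ configuration leaves the e_g set evenly filled (or empty) — no strong Jahn–Teller driving force.

[CrBr6]^4-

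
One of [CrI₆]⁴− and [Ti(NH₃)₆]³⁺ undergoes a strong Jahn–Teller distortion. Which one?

[CrI₆]⁴−

[CrI₆]⁴−: Summing ligand charges against the −4 overall charge gives an oxidation state of +2 for chromium. Chromium is a group-6 element; Cr(II) is therefore d⁴. Iodide is a weak-field ligand for a first-row metal, so the complex is high-spin. The t₂g³e_g¹ (high-spin) configuration has an unevenly filled e_g set; the Jahn–Teller theorem predicts a tetragonal distortion (typically axial elongation) to lift the degeneracy.
[Ti(NH₃)₆]³⁺: Ligand charges: ammonia is neutral. With an overall charge of +3 the titanium centre must be in the +3 oxidation state. Group 4 minus oxidation state 3 gives a d¹ configuration. The d¹ configuration leaves the e_g set evenly filled (or empty) — no strong Jahn–Teller driving force.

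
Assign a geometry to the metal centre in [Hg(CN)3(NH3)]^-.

Each cyanide is −1; ammonia is neutral; balancing the −1 overall charge requires Hg(II).
Group 12 minus oxidation state 2 gives a d¹⁰ configuration.
Coordination number: 4.
A d¹⁰ ion has no crystal-field stabilisation preference between square planar and tetrahedral, so four ligands adopt the sterically favoured tetrahedral geometry.

tetrahedral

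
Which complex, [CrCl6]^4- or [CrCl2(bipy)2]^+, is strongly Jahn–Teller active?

[CrCl6]^4-: Ligand charges: each chloride is −1. With an overall charge of −4 the chromium centre must be in the +2 oxidation state. Chromium is a group-6 element; Cr(II) is therefore d⁴. Chloride is a weak-field ligand for a first-row metal, so the complex is high-spin. The t₂g³e_g¹ (high-spin) configuration has an unevenly filled e_g set; the Jahn–Teller theorem predicts a tetragonal distortion (typically axial elongation) to lift the degeneracy.
[CrCl2(bipy)2]^+: Summing ligand charges against the +1 overall charge gives an oxidation state of +3 for chromium. Cr sits in group 6, so the d-electron count is 6 − 3 = 3. The d³ configuration leaves the e_g set evenly filled (or empty) — no strong Jahn–Teller driving force.

[CrCl6]^4-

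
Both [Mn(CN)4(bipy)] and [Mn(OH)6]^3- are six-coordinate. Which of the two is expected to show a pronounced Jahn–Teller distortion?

[Mn(OH)6]^3-

[Mn(CN)4(bipy)]: Ligand charges: each cyanide is −1; 2,2′-bipyridine is neutral. With an overall charge of 0 the manganese centre must be in the +4 oxidation state. Group 7 minus oxidation state 4 gives a d³ configuration. The d³ configuration leaves the e_g set evenly filled (or empty) — no strong Jahn–Teller driving force.
[Mn(OH)6]^3-: Ligand charges: each hydroxide is −1. With an overall charge of −3 the manganese centre must be in the +3 oxidation state. Group 7 minus oxidation state 3 gives a d⁴ configuration. Hydroxide is a weak-field ligand for a first-row metal, so the complex is high-spin. The t₂g³e_g¹ (high-spin) configuration has an unevenly filled e_g set; the Jahn–Teller theorem predicts a tetragonal distortion (typically axial elongation) to lift the degeneracy.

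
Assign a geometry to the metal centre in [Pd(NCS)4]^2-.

Ligand charges: each isothiocyanate is −1. With an overall charge of −2 the palladium centre must be in the +2 oxidation state.
Group 10 minus oxidation state 2 gives a d⁸ configuration.
Coordination number: 4.
A 4d d⁸ ion has a large crystal-field splitting; square planar leaves the high-energy d_{x²−y²} orbital empty and maximises CFSE.

square planar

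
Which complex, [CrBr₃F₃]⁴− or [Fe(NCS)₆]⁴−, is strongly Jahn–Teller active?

[CrBr₃F₃]⁴−: Ligand charges: each bromide is −1; each fluoride is −1. With an overall charge of −4 the chromium centre must be in the +2 oxidation state. Cr sits in group 6, so the d-electron count is 6 − 2 = 4. Bromide and fluoride are weak-field ligands for a first-row metal, so the complex is high-spin. The t₂g³e_g¹ (high-spin) configuration has an unevenly filled e_g set; the Jahn–Teller theorem predicts a tetragonal distortion (typically axial elongation) to lift the degeneracy.
[Fe(NCS)₆]⁴−: Summing ligand charges against the −4 overall charge gives an oxidation state of +2 for iron. Group 8 minus oxidation state 2 gives a d⁶ configuration. Isothiocyanate is a weak-field ligand for a first-row metal, so the complex is high-spin. The d⁶ configuration leaves the e_g set evenly filled (or empty) — no strong Jahn–Teller driving force.

[CrBr₃F₃]⁴−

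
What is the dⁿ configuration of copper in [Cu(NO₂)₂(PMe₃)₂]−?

d10

Summing ligand charges against the −1 overall charge gives an oxidation state of +1 for copper.
Group 11 minus oxidation state 1 gives a d¹⁰ configuration.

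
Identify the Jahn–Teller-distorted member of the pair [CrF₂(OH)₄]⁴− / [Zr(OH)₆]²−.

[CrF₂(OH)₄]⁴−

[CrF₂(OH)₄]⁴−: Each fluoride is −1; each hydroxide is −1; balancing the −4 overall charge requires Cr(II). Group 6 minus oxidation state 2 gives a d⁴ configuration. Fluoride and hydroxide are weak-field ligands for a first-row metal, so the complex is high-spin. The t₂g³e_g¹ (high-spin) configuration has an unevenly filled e_g set; the Jahn–Teller theorem predicts a tetragonal distortion (typically axial elongation) to lift the degeneracy.
[Zr(OH)₆]²−: Ligand charges: each hydroxide is −1. With an overall charge of −2 the zirconium centre must be in the +4 oxidation state. Group 4 minus oxidation state 4 gives a d⁰ configuration. The d⁰ configuration leaves the e_g set evenly filled (or empty) — no strong Jahn–Teller driving force.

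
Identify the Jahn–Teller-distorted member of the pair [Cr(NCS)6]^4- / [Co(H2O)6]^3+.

[Cr(NCS)6]^4-

[Cr(NCS)6]^4-: Ligand charges: each isothiocyanate is −1. With an overall charge of −4 the chromium centre must be in the +2 oxidation state. Group 6 minus oxidation state 2 gives a d⁴ configuration. Isothiocyanate is a weak-field ligand for a first-row metal, so the complex is high-spin. The t₂g³e_g¹ (high-spin) configuration has an unevenly filled e_g set; the Jahn–Teller theorem predicts a tetragonal distortion (typically axial elongation) to lift the degeneracy.
[Co(H2O)6]^3+: Summing ligand charges against the +3 overall charge gives an oxidation state of +3 for cobalt. Co sits in group 9, so the d-electron count is 9 − 3 = 6. Co(III) has an exceptionally large octahedral splitting and is low-spin with essentially every ligand except fluoride. The d⁶ configuration leaves the e_g set evenly filled (or empty) — no strong Jahn–Teller driving force.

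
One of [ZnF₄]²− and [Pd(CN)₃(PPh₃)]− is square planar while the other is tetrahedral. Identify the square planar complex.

[Pd(CN)₃(PPh₃)]−

For [ZnF₄]²−: Ligand charges: each fluoride is −1. With an overall charge of −2 the zinc centre must be in the +2 oxidation state. Zinc is a group-12 element; Zn(II) is therefore d¹⁰. A d¹⁰ ion has no crystal-field stabilisation preference between square planar and tetrahedral, so four ligands adopt the sterically favoured tetrahedral geometry. → tetrahedral.
For [Pd(CN)₃(PPh₃)]−: Each cyanide is −1; triphenylphosphine is neutral; balancing the −1 overall charge requires Pd(II). Pd sits in group 10, so the d-electron count is 10 − 2 = 8. A 4d d⁸ ion has a large crystal-field splitting; square planar leaves the high-energy d_{x²−y²} orbital empty and maximises CFSE. → square planar.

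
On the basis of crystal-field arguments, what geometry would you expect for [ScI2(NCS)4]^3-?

octahedral

Summing ligand charges against the −3 overall charge gives an oxidation state of +3 for scandium.
Scandium is a group-3 element; Sc(III) is therefore d⁰.
Coordination number: 6.
Six donors around a single metal centre give an octahedral coordination sphere.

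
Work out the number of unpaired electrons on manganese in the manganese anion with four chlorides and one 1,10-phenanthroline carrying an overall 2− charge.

Ligand charges: each chloride is −1; 1,10-phenanthroline is neutral. With an overall charge of −2 the manganese centre must be in the +2 oxidation state.
Group 7 minus oxidation state 2 gives a d⁵ configuration.
Counting donor atoms: 4×chloride (monodentate) → 4 donors; 1×1,10-phenanthroline (bidentate) → 2 donors. Coordination number = 6.
The spin state decides the count: Chloride is a weak-field ligand for a first-row metal, so the complex is high-spin.
An octahedral high-spin d⁵ ion is t₂g³e_g², giving 5 unpaired electrons.

5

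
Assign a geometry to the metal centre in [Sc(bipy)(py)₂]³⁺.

2,2′-bipyridine is neutral; pyridine is neutral; balancing the +3 overall charge requires Sc(III).
Scandium is a group-3 element; Sc(III) is therefore d⁰.
Counting donor atoms: 1×2,2′-bipyridine (bidentate) → 2 donors; 2×pyridine (monodentate) → 2 donors. Coordination number = 4.
A d⁰ ion has no crystal-field stabilisation preference between square planar and tetrahedral, so four ligands adopt the sterically favoured tetrahedral geometry.

tetrahedral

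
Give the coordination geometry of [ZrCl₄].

tetrahedral

Ligand charges: each chloride is −1. With an overall charge of 0 the zirconium centre must be in the +4 oxidation state.
Group 4 minus oxidation state 4 gives a d⁰ configuration.
With 4 monodentate ligands the coordination number is 4.
A d⁰ ion has no crystal-field stabilisation preference between square planar and tetrahedral, so four ligands adopt the sterically favoured tetrahedral geometry.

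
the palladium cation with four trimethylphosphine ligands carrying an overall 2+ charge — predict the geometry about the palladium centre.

square planar

Summing ligand charges against the +2 overall charge gives an oxidation state of +2 for palladium.
Palladium is a group-10 element; Pd(II) is therefore d⁸.
Coordination number: 4.
A 4d d⁸ ion has a large crystal-field splitting; square planar leaves the high-energy d_{x²−y²} orbital empty and maximises CFSE.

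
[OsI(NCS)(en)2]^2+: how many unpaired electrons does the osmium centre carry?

2 unpaired electrons

Summing ligand charges against the +2 overall charge gives an oxidation state of +4 for osmium.
Group 8 minus oxidation state 4 gives a d⁴ configuration.
Counting donor atoms: 1×iodide (monodentate) → 1 donor; 1×isothiocyanate (monodentate) → 1 donor; 2×ethylenediamine (bidentate) → 4 donors. Coordination number = 6.
The spin state decides the count: a 5d ion has a large Δₒ and is invariably low-spin.
An octahedral low-spin d⁴ ion is t₂g⁴e_g⁰, giving 2 unpaired electrons.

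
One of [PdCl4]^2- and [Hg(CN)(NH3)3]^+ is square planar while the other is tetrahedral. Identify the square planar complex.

[PdCl4]^2-

For [PdCl4]^2-: Each chloride is −1; balancing the −2 overall charge requires Pd(II). Group 10 minus oxidation state 2 gives a d⁸ configuration. A 4d d⁸ ion has a large crystal-field splitting; square planar leaves the high-energy d_{x²−y²} orbital empty and maximises CFSE. → square planar.
For [Hg(CN)(NH3)3]^+: Summing ligand charges against the +1 overall charge gives an oxidation state of +2 for mercury. Hg sits in group 12, so the d-electron count is 12 − 2 = 10. A d¹⁰ ion has no crystal-field stabilisation preference between square planar and tetrahedral, so four ligands adopt the sterically favoured tetrahedral geometry. → tetrahedral.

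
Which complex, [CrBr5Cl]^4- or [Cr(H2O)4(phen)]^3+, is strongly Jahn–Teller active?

[CrBr5Cl]^4-: Ligand charges: each bromide is −1; each chloride is −1. With an overall charge of −4 the chromium centre must be in the +2 oxidation state. Chromium is a group-6 element; Cr(II) is therefore d⁴. Bromide and chloride are weak-field ligands for a first-row metal, so the complex is high-spin. The t₂g³e_g¹ (high-spin) configuration has an unevenly filled e_g set; the Jahn–Teller theorem predicts a tetragonal distortion (typically axial elongation) to lift the degeneracy.
[Cr(H2O)4(phen)]^3+: Ligand charges: water is neutral; 1,10-phenanthroline is neutral. With an overall charge of +3 the chromium centre must be in the +3 oxidation state. Group 6 minus oxidation state 3 gives a d³ configuration. The d³ configuration leaves the e_g set evenly filled (or empty) — no strong Jahn–Teller driving force.

[CrBr5Cl]^4-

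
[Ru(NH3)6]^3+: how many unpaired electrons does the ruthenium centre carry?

Ammonia is neutral; balancing the +3 overall charge requires Ru(III).
Ru sits in group 8, so the d-electron count is 8 − 3 = 5.
The spin state decides the count: a 4d ion has a large Δₒ and is invariably low-spin.
An octahedral low-spin d⁵ ion is t₂g⁵e_g⁰, giving 1 unpaired electron.

1 unpaired electron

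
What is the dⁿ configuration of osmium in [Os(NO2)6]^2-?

d4

Summing ligand charges against the −2 overall charge gives an oxidation state of +4 for osmium.
Group 8 minus oxidation state 4 gives a d⁴ configuration.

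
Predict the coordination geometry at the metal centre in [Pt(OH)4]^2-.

Each hydroxide is −1; balancing the −2 overall charge requires Pt(II).
Platinum is a group-10 element; Pt(II) is therefore d⁸.
Coordination number: 4.
A 5d d⁸ ion has a large crystal-field splitting; square planar leaves the high-energy d_{x²−y²} orbital empty and maximises CFSE.

square planar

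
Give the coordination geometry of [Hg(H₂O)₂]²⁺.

linear

Ligand charges: water is neutral. With an overall charge of +2 the mercury centre must be in the +2 oxidation state.
Group 12 minus oxidation state 2 gives a d¹⁰ configuration.
With 2 monodentate ligands the coordination number is 2.
A d¹⁰ ion with only two ligands adopts a linear arrangement (sp hybridisation; no CFSE preference).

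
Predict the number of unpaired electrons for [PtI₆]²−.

Summing ligand charges against the −2 overall charge gives an oxidation state of +4 for platinum.
Platinum is a group-10 element; Pt(IV) is therefore d⁶.
The spin state decides the count: a 5d ion has a large Δₒ and is invariably low-spin.
An octahedral low-spin d⁶ ion is t₂g⁶e_g⁰, giving 0 unpaired electrons.

0 unpaired electrons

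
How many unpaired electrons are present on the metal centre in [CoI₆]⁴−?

3 unpaired electrons

Ligand charges: each iodide is −1. With an overall charge of −4 the cobalt centre must be in the +2 oxidation state.
Cobalt is a group-9 element; Co(II) is therefore d⁷.
The spin state decides the count: Iodide is a weak-field ligand for a first-row metal, so the complex is high-spin.
An octahedral high-spin d⁷ ion is t₂g⁵e_g², giving 3 unpaired electrons.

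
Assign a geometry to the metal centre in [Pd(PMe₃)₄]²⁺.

square planar

Ligand charges: trimethylphosphine is neutral. With an overall charge of +2 the palladium centre must be in the +2 oxidation state.
Palladium is a group-10 element; Pd(II) is therefore d⁸.
With 4 monodentate ligands the coordination number is 4.
A 4d d⁸ ion has a large crystal-field splitting; square planar leaves the high-energy d_{x²−y²} orbital empty and maximises CFSE.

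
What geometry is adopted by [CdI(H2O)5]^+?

octahedral

Each iodide is −1; water is neutral; balancing the +1 overall charge requires Cd(II).
Cd sits in group 12, so the d-electron count is 12 − 2 = 10.
Coordination number: 6.
Six donors around a single metal centre give an octahedral coordination sphere.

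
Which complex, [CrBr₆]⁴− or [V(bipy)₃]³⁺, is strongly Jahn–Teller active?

[CrBr₆]⁴−: Ligand charges: each bromide is −1. With an overall charge of −4 the chromium centre must be in the +2 oxidation state. Cr sits in group 6, so the d-electron count is 6 − 2 = 4. Bromide is a weak-field ligand for a first-row metal, so the complex is high-spin. The t₂g³e_g¹ (high-spin) configuration has an unevenly filled e_g set; the Jahn–Teller theorem predicts a tetragonal distortion (typically axial elongation) to lift the degeneracy.
[V(bipy)₃]³⁺: Ligand charges: 2,2′-bipyridine is neutral. With an overall charge of +3 the vanadium centre must be in the +3 oxidation state. Group 5 minus oxidation state 3 gives a d² configuration. The d² configuration leaves the e_g set evenly filled (or empty) — no strong Jahn–Teller driving force.

[CrBr₆]⁴−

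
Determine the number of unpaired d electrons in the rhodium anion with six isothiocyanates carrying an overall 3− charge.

Summing ligand charges against the −3 overall charge gives an oxidation state of +3 for rhodium.
Rhodium is a group-9 element; Rh(III) is therefore d⁶.
The spin state decides the count: a 4d ion has a large Δₒ and is invariably low-spin.
An octahedral low-spin d⁶ ion is t₂g⁶e_g⁰, giving 0 unpaired electrons.

0 unpaired electrons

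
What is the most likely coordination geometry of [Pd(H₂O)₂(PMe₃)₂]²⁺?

Ligand charges: water is neutral; trimethylphosphine is neutral. With an overall charge of +2 the palladium centre must be in the +2 oxidation state.
Palladium is a group-10 element; Pd(II) is therefore d⁸.
With 4 monodentate ligands the coordination number is 4.
A 4d d⁸ ion has a large crystal-field splitting; square planar leaves the high-energy d_{x²−y²} orbital empty and maximises CFSE.

square planar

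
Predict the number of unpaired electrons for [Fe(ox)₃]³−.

5 unpaired electrons

Summing ligand charges against the −3 overall charge gives an oxidation state of +3 for iron.
Group 8 minus oxidation state 3 gives a d⁵ configuration.
Counting donor atoms: 3×oxalate (bidentate) → 6 donors. Coordination number = 6.
The spin state decides the count: Oxalate is a weak-field ligand for a first-row metal, so the complex is high-spin.
An octahedral high-spin d⁵ ion is t₂g³e_g², giving 5 unpaired electrons.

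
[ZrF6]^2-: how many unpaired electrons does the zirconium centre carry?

0

Each fluoride is −1; balancing the −2 overall charge requires Zr(IV).
Zr sits in group 4, so the d-electron count is 4 − 4 = 0.
In an octahedral field the d⁰ configuration is t₂g⁰e_g⁰, giving 0 unpaired electrons.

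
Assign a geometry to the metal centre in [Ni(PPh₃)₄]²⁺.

Triphenylphosphine is neutral; balancing the +2 overall charge requires Ni(II).
Group 10 minus oxidation state 2 gives a d⁸ configuration.
With 4 monodentate ligands the coordination number is 4.
Triphenylphosphine is a strong-field ligand (high in the spectrochemical series).
A 3d d⁸ ion with strong-field ligands gains enough CFSE to favour square planar over tetrahedral.

square planar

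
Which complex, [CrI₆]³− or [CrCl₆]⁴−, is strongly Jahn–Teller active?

[CrI₆]³−: Ligand charges: each iodide is −1. With an overall charge of −3 the chromium centre must be in the +3 oxidation state. Group 6 minus oxidation state 3 gives a d³ configuration. The d³ configuration leaves the e_g set evenly filled (or empty) — no strong Jahn–Teller driving force.
[CrCl₆]⁴−: Summing ligand charges against the −4 overall charge gives an oxidation state of +2 for chromium. Group 6 minus oxidation state 2 gives a d⁴ configuration. Chloride is a weak-field ligand for a first-row metal, so the complex is high-spin. The t₂g³e_g¹ (high-spin) configuration has an unevenly filled e_g set; the Jahn–Teller theorem predicts a tetragonal distortion (typically axial elongation) to lift the degeneracy.

[CrCl₆]⁴−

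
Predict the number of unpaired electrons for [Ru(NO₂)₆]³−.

1 unpaired electron

Ligand charges: each nitro (N-bound nitrite) is −1. With an overall charge of −3 the ruthenium centre must be in the +3 oxidation state.
Group 8 minus oxidation state 3 gives a d⁵ configuration.
The spin state decides the count: a 4d ion has a large Δₒ and is invariably low-spin.
An octahedral low-spin d⁵ ion is t₂g⁵e_g⁰, giving 1 unpaired electron.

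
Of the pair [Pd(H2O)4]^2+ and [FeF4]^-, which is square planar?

[Pd(H2O)4]^2+

For [Pd(H2O)4]^2+: Water is neutral; balancing the +2 overall charge requires Pd(II). Group 10 minus oxidation state 2 gives a d⁸ configuration. A 4d d⁸ ion has a large crystal-field splitting; square planar leaves the high-energy d_{x²−y²} orbital empty and maximises CFSE. → square planar.
For [FeF4]^-: Ligand charges: each fluoride is −1. With an overall charge of −1 the iron centre must be in the +3 oxidation state. Iron is a group-8 element; Fe(III) is therefore d⁵. A high-spin d⁵ ion has zero CFSE in either geometry, so four ligands adopt the sterically favoured tetrahedral geometry. → tetrahedral.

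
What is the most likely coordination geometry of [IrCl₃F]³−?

Summing ligand charges against the −3 overall charge gives an oxidation state of +1 for iridium.
Group 9 minus oxidation state 1 gives a d⁸ configuration.
Coordination number: 4.
A 5d d⁸ ion has a large crystal-field splitting; square planar leaves the high-energy d_{x²−y²} orbital empty and maximises CFSE.

square planar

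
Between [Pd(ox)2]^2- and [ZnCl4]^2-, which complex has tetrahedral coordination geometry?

For [Pd(ox)2]^2-: Ligand charges: each oxalate is −2. With an overall charge of −2 the palladium centre must be in the +2 oxidation state. Group 10 minus oxidation state 2 gives a d⁸ configuration. A 4d d⁸ ion has a large crystal-field splitting; square planar leaves the high-energy d_{x²−y²} orbital empty and maximises CFSE. → square planar.
For [ZnCl4]^2-: Ligand charges: each chloride is −1. With an overall charge of −2 the zinc centre must be in the +2 oxidation state. Group 12 minus oxidation state 2 gives a d¹⁰ configuration. A d¹⁰ ion has no crystal-field stabilisation preference between square planar and tetrahedral, so four ligands adopt the sterically favoured tetrahedral geometry. → tetrahedral.

[ZnCl4]^2-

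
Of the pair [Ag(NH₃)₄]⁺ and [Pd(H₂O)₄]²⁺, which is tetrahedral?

For [Ag(NH₃)₄]⁺: Ammonia is neutral; balancing the +1 overall charge requires Ag(I). Group 11 minus oxidation state 1 gives a d¹⁰ configuration. A d¹⁰ ion has no crystal-field stabilisation preference between square planar and tetrahedral, so four ligands adopt the sterically favoured tetrahedral geometry. → tetrahedral.
For [Pd(H₂O)₄]²⁺: Summing ligand charges against the +2 overall charge gives an oxidation state of +2 for palladium. Group 10 minus oxidation state 2 gives a d⁸ configuration. A 4d d⁸ ion has a large crystal-field splitting; square planar leaves the high-energy d_{x²−y²} orbital empty and maximises CFSE. → square planar.

[Ag(NH₃)₄]⁺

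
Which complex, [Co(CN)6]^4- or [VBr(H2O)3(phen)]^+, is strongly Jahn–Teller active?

[Co(CN)6]^4-: Each cyanide is −1; balancing the −4 overall charge requires Co(II). Group 9 minus oxidation state 2 gives a d⁷ configuration. Cyanide is a strong-field ligand (high in the spectrochemical series) for a first-row metal, so the complex is low-spin. The t₂g⁶e_g¹ (low-spin) configuration has an unevenly filled e_g set; the Jahn–Teller theorem predicts a tetragonal distortion (typically axial elongation) to lift the degeneracy.
[VBr(H2O)3(phen)]^+: Summing ligand charges against the +1 overall charge gives an oxidation state of +2 for vanadium. V sits in group 5, so the d-electron count is 5 − 2 = 3. The d³ configuration leaves the e_g set evenly filled (or empty) — no strong Jahn–Teller driving force.

[Co(CN)6]^4-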